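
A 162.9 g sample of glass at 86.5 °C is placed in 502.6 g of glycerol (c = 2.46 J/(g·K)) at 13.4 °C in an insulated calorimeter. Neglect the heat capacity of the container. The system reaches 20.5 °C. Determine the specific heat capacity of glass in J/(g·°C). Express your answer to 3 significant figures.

q_gained = (502.6 × 2.46) × (20.5 − 13.4) = 8778 J
q_lost = 162.9 × c × (86.5 − 20.5) = 10751.4 c
Set equal: c = 8778 / 10751.4 = 0.816 J/(g·°C)

c = 0.816 J/(g·°C)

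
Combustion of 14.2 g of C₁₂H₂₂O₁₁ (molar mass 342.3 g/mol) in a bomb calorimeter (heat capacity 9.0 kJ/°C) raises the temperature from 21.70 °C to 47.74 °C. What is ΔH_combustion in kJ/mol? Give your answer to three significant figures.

ΔH = -5650 kJ/mol

ΔT = 47.74 − 21.70 = 26.04 °C
q_cal = C_cal × ΔT = 9.0 × 26.04 = 234.36 kJ
n = 14.2 / 342.3 = 0.04148 mol
q_rxn = −q_cal = -234.36 kJ
ΔH = -234.36 / 0.04148 = -5650 kJ/mol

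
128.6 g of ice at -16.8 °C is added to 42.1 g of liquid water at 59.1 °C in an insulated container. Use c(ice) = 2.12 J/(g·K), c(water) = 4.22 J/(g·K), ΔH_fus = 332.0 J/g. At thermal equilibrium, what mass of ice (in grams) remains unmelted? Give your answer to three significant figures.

Heat to warm all ice to 0 °C: 128.6×2.12×16.8 = 4580.2 J
Heat released by water cooling to 0 °C: 42.1×4.22×59.1 = 10500 J
10500 J < 4580.2 + 128.6×332.0 = 47275.4 J, so not all ice melts; final T = 0 °C.
Heat left for melting: 10500 − 4580.2 = 5919.8 J
Mass melted = 5919.8 / 332.0 = 17.83 g
Ice remaining = 128.6 − 17.83 = 110.77 g

m_ice remaining = 111 g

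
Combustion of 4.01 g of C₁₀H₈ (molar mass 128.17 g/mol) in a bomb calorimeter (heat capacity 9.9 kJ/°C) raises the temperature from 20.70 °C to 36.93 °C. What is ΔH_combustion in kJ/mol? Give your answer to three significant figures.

ΔT = 36.93 − 20.70 = 16.23 °C
q_cal = C_cal × ΔT = 9.9 × 16.23 = 160.677 kJ
n = 4.01 / 128.17 = 0.03129 mol
q_rxn = −q_cal = -160.677 kJ
ΔH = -160.677 / 0.03129 = -5135 kJ/mol

ΔH = -5140 kJ/mol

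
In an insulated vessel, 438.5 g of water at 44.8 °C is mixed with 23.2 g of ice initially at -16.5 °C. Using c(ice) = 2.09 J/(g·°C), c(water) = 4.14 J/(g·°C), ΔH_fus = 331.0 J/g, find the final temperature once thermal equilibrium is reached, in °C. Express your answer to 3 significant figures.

T_f = 38.1 °C

Heat to bring ice to 0 °C and melt it: q₁ = 23.2×2.09×16.5 + 23.2×331.0 = 8479.3 J
Heat the water can supply cooling to 0 °C: 438.5×4.14×44.8 = 81329.5 J > q₁, so all ice melts.
Energy balance: 438.5×4.14×(44.8 − T) = 8479.3 + 23.2×4.14×(T − 0)
1815.39(44.8 − T) = 8479.3 + 96.048 T
81329.5 − 8479.3 = 1911.438 T
T = 72850.2 / 1911.438 = 38.11 °C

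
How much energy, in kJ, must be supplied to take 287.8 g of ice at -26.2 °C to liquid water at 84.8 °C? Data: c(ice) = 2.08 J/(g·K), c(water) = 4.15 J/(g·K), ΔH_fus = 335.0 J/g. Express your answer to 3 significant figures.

q1 (heat ice -26.2→0.0 °C): 287.8 × 2.08 × 26.2 = 15684 J
q2 (melt at 0 °C): 287.8 × 335.0 = 96413 J
q3 (heat water 0.0→84.8 °C): 287.8 × 4.15 × 84.8 = 101283 J
Total: 15684 + 96413 + 101283 = 213380 J = 213 kJ

q = 213 kJ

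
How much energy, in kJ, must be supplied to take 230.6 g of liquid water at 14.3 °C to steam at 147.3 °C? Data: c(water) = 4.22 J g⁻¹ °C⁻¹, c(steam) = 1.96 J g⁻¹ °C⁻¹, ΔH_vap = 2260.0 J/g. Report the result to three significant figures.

q = 626 kJ

q1 (heat water 14.3→100.0 °C): 230.6 × 4.22 × 85.7 = 83397 J
q2 (vaporize at 100 °C): 230.6 × 2260.0 = 521156 J
q3 (heat steam 100.0→147.3 °C): 230.6 × 1.96 × 47.3 = 21378 J
Total: 83397 + 521156 + 21378 = 625931 J = 626 kJ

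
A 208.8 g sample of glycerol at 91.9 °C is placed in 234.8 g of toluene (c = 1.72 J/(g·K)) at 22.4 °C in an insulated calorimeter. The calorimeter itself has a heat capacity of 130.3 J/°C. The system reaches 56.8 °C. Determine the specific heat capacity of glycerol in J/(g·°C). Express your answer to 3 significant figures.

c = 2.51 J/(g·°C)

q_gained = (234.8 × 1.72 + 130.3) × (56.8 − 22.4) = 18370 J
q_lost = 208.8 × c × (91.9 − 56.8) = 7328.88 c
Set equal: c = 18370 / 7328.88 = 2.51 J/(g·°C)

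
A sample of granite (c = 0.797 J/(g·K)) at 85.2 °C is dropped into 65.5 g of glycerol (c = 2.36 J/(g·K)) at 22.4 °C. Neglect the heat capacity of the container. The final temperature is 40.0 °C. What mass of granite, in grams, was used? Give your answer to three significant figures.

q_gained = (65.5 × 2.36) × (40.0 − 22.4) = 2721 J
q_lost = m × 0.797 × (85.2 − 40.0) = 36.0244 m
m = 2721 / 36.0244 = 75.5 g

m = 75.5 g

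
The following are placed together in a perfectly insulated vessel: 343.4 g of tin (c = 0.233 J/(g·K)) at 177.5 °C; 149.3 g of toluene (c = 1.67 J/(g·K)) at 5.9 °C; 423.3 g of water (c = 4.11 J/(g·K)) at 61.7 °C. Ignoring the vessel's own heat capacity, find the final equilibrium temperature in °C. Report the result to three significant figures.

Σ mᵢcᵢ(T − Tᵢ) = 0  ⇒  T = Σ mᵢcᵢTᵢ / Σ mᵢcᵢ
Σ mᵢcᵢ = 343.4×0.233 + 149.3×1.67 + 423.3×4.11 = 2069.1062
Σ mᵢcᵢTᵢ = 80.0122×177.5 + 249.331×5.9 + 1739.763×61.7 = 123020
T = 123020 / 2069.1062 = 59.46 °C

T_f = 59.5 °C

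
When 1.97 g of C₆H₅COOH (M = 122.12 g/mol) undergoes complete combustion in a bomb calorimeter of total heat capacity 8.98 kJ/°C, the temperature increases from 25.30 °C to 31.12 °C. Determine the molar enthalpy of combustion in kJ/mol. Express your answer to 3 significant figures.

ΔH = -3240 kJ/mol

ΔT = 31.12 − 25.30 = 5.82 °C
q_cal = C_cal × ΔT = 8.98 × 5.82 = 52.2636 kJ
n = 1.97 / 122.12 = 0.01613 mol
q_rxn = −q_cal = -52.2636 kJ
ΔH = -52.2636 / 0.01613 = -3240 kJ/mol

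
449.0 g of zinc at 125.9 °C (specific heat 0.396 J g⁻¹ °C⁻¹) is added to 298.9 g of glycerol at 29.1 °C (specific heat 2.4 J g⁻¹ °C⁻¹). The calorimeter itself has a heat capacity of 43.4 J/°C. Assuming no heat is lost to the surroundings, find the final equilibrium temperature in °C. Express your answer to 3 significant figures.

T_f = 47.4 °C

Heat lost by zinc = heat gained by glycerol + calorimeter.
(449.0)(0.396)(125.9 − T) = [(298.9)(2.4) + 43.4](T − 29.1)
177.804 (125.9 − T) = 760.76 (T − 29.1)
22386 − 177.804 T = 760.76 T − 22138
44524 = 938.564 T
T = 47.44 °C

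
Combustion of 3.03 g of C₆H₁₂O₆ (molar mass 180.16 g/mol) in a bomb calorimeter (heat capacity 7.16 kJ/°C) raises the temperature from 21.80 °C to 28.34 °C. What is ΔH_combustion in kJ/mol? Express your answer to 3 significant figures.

ΔH = -2780 kJ/mol

ΔT = 28.34 − 21.80 = 6.54 °C
q_cal = C_cal × ΔT = 7.16 × 6.54 = 46.8264 kJ
n = 3.03 / 180.16 = 0.01682 mol
q_rxn = −q_cal = -46.8264 kJ
ΔH = -46.8264 / 0.01682 = -2784 kJ/mol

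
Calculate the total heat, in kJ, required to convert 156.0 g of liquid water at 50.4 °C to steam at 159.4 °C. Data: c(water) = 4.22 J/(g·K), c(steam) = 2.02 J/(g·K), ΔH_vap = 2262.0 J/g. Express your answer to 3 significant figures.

q = 404 kJ

q1 (heat water 50.4→100.0 °C): 156.0 × 4.22 × 49.6 = 32653 J
q2 (vaporize at 100 °C): 156.0 × 2262.0 = 352872 J
q3 (heat steam 100.0→159.4 °C): 156.0 × 2.02 × 59.4 = 18718 J
Total: 32653 + 352872 + 18718 = 404243 J = 404 kJ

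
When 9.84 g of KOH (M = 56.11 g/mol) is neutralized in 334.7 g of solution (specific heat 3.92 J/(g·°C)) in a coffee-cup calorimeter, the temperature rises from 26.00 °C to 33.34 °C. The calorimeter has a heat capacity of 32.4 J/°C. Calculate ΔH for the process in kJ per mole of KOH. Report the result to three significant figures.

|ΔT| = |33.34 − 26.00| = 7.34 °C
|q_surr| = (334.7 × 3.92 + 32.4) × 7.34 = 1344.424 × 7.34 = 9868 J
n(KOH) = 9.84 / 56.11 = 0.1754 mol
Temperature rose, so q_rxn = −|q_surr| = -9.868 kJ
ΔH = q_rxn / n = -56.26 kJ/mol

ΔH = -56.3 kJ/mol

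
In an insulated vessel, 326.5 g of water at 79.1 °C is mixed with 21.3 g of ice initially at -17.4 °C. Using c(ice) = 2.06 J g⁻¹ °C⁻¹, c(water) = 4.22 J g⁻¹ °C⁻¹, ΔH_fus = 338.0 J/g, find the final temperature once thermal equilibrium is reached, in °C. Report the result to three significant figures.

T_f = 68.8 °C

Heat to bring ice to 0 °C and melt it: q₁ = 21.3×2.06×17.4 + 21.3×338.0 = 7962.9 J
Heat the water can supply cooling to 0 °C: 326.5×4.22×79.1 = 108986 J > q₁, so all ice melts.
Energy balance: 326.5×4.22×(79.1 − T) = 7962.9 + 21.3×4.22×(T − 0)
1377.83(79.1 − T) = 7962.9 + 89.886 T
108986 − 7962.9 = 1467.716 T
T = 101023.1 / 1467.716 = 68.83 °C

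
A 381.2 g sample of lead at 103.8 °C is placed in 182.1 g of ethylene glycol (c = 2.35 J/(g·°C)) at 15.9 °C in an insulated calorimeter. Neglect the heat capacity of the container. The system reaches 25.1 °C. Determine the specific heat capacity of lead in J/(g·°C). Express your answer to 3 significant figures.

q_gained = (182.1 × 2.35) × (25.1 − 15.9) = 3937 J
q_lost = 381.2 × c × (103.8 − 25.1) = 30000.44 c
Set equal: c = 3937 / 30000.44 = 0.131 J/(g·°C)

c = 0.131 J/(g·°C)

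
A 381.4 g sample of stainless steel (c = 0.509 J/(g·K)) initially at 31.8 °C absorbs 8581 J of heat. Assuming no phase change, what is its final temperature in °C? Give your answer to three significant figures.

T_f = 76.0 °C

ΔT = q / (m c) = 8581 / (381.4 × 0.509) = 44.20 °C
T_f = 31.8 + 44.20 = 76.00 °C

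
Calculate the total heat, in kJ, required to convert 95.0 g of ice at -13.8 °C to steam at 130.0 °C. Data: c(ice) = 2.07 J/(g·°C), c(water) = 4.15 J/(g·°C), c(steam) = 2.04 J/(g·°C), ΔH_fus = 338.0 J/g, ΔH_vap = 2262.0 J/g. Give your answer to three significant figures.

q1 (heat ice -13.8→0.0 °C): 95.0 × 2.07 × 13.8 = 2714 J
q2 (melt at 0 °C): 95.0 × 338.0 = 32110 J
q3 (heat water 0.0→100.0 °C): 95.0 × 4.15 × 100.0 = 39425 J
q4 (vaporize at 100 °C): 95.0 × 2262.0 = 214890 J
q5 (heat steam 100.0→130.0 °C): 95.0 × 2.04 × 30.0 = 5814 J
Total: 2714 + 32110 + 39425 + 214890 + 5814 = 294953 J = 295 kJ

q = 295 kJ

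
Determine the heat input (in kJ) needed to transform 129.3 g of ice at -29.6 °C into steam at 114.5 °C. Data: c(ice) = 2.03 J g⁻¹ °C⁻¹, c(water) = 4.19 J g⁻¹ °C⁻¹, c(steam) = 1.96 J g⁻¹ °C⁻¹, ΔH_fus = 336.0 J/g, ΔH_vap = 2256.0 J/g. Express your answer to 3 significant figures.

q = 401 kJ

q1 (heat ice -29.6→0.0 °C): 129.3 × 2.03 × 29.6 = 7769 J
q2 (melt at 0 °C): 129.3 × 336.0 = 43445 J
q3 (heat water 0.0→100.0 °C): 129.3 × 4.19 × 100.0 = 54177 J
q4 (vaporize at 100 °C): 129.3 × 2256.0 = 291701 J
q5 (heat steam 100.0→114.5 °C): 129.3 × 1.96 × 14.5 = 3675 J
Total: 7769 + 43445 + 54177 + 291701 + 3675 = 400767 J = 401 kJ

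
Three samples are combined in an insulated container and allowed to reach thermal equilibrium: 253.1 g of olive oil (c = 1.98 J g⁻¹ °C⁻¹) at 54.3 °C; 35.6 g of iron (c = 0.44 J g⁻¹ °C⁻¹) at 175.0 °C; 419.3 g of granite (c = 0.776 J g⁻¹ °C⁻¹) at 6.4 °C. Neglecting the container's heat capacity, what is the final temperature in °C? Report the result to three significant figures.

Σ mᵢcᵢ(T − Tᵢ) = 0  ⇒  T = Σ mᵢcᵢTᵢ / Σ mᵢcᵢ
Σ mᵢcᵢ = 253.1×1.98 + 35.6×0.44 + 419.3×0.776 = 842.1788
Σ mᵢcᵢTᵢ = 501.138×54.3 + 15.664×175.0 + 325.3768×6.4 = 32035
T = 32035 / 842.1788 = 38.04 °C

T_f = 38.0 °C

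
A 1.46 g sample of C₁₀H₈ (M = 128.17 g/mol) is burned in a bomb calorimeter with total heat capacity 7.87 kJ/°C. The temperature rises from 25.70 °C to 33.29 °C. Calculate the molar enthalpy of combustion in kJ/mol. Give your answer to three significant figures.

ΔH = -5240 kJ/mol

ΔT = 33.29 − 25.70 = 7.59 °C
q_cal = C_cal × ΔT = 7.87 × 7.59 = 59.7333 kJ
n = 1.46 / 128.17 = 0.01139 mol
q_rxn = −q_cal = -59.7333 kJ
ΔH = -59.7333 / 0.01139 = -5244 kJ/mol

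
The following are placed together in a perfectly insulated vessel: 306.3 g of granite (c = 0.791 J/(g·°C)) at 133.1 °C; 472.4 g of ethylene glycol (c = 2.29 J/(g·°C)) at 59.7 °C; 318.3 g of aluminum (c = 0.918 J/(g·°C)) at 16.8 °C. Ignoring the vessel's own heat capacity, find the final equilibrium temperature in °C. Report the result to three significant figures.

T_f = 62.9 °C

Σ mᵢcᵢ(T − Tᵢ) = 0  ⇒  T = Σ mᵢcᵢTᵢ / Σ mᵢcᵢ
Σ mᵢcᵢ = 306.3×0.791 + 472.4×2.29 + 318.3×0.918 = 1616.2787
Σ mᵢcᵢTᵢ = 242.2833×133.1 + 1081.796×59.7 + 292.1994×16.8 = 101740
T = 101740 / 1616.2787 = 62.947 °C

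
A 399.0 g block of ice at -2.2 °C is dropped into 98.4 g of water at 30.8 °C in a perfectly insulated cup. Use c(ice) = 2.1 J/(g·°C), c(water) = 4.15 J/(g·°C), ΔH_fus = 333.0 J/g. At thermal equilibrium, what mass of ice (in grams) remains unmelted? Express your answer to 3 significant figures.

Heat to warm all ice to 0 °C: 399.0×2.1×2.2 = 1843.4 J
Heat released by water cooling to 0 °C: 98.4×4.15×30.8 = 12577 J
12577 J < 1843.4 + 399.0×333.0 = 134710.4 J, so not all ice melts; final T = 0 °C.
Heat left for melting: 12577 − 1843.4 = 10733.6 J
Mass melted = 10733.6 / 333.0 = 32.23 g
Ice remaining = 399.0 − 32.23 = 366.77 g

m_ice remaining = 367 g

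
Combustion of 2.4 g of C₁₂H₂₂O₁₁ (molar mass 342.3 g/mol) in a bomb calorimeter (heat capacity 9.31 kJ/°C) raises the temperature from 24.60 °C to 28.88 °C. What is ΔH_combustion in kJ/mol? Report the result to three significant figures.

ΔH = -5680 kJ/mol

ΔT = 28.88 − 24.60 = 4.28 °C
q_cal = C_cal × ΔT = 9.31 × 4.28 = 39.8468 kJ
n = 2.4 / 342.3 = 0.007011 mol
q_rxn = −q_cal = -39.8468 kJ
ΔH = -39.8468 / 0.007011 = -5683 kJ/mol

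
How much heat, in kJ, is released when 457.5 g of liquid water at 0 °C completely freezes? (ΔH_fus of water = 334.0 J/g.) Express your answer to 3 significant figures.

q = m × ΔH_fus = 457.5 × 334.0 = 152800 J = 153 kJ

q = 153 kJ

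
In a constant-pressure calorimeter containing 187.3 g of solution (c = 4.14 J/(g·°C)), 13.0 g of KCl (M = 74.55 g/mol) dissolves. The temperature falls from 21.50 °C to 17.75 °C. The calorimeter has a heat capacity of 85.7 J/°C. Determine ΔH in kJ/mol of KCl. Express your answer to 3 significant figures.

ΔH = 18.5 kJ/mol

|ΔT| = |17.75 − 21.50| = 3.75 °C
|q_surr| = (187.3 × 4.14 + 85.7) × 3.75 = 861.122 × 3.75 = 3229 J
n(KCl) = 13.0 / 74.55 = 0.1744 mol
Temperature fell, so q_rxn = +|q_surr| = 3.229 kJ
ΔH = q_rxn / n = 18.51 kJ/mol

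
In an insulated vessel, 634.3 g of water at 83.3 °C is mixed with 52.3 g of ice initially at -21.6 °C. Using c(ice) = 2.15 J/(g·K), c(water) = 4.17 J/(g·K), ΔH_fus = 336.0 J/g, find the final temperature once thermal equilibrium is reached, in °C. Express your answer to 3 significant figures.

Heat to bring ice to 0 °C and melt it: q₁ = 52.3×2.15×21.6 + 52.3×336.0 = 20002 J
Heat the water can supply cooling to 0 °C: 634.3×4.17×83.3 = 220331 J > q₁, so all ice melts.
Energy balance: 634.3×4.17×(83.3 − T) = 20002 + 52.3×4.17×(T − 0)
2645.031(83.3 − T) = 20002 + 218.091 T
220331 − 20002 = 2863.122 T
T = 200329 / 2863.122 = 69.97 °C

T_f = 70.0 °C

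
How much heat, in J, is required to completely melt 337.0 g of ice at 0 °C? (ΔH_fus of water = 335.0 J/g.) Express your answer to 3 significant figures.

q = 113000 J

q = m × ΔH_fus = 337.0 × 335.0 = 112900 J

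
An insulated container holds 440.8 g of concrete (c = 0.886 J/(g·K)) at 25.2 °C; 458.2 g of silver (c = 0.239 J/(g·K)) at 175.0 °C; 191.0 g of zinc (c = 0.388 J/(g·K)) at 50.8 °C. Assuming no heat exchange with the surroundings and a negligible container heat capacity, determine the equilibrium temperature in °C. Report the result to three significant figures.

T_f = 57.1 °C

Σ mᵢcᵢ(T − Tᵢ) = 0  ⇒  T = Σ mᵢcᵢTᵢ / Σ mᵢcᵢ
Σ mᵢcᵢ = 440.8×0.886 + 458.2×0.239 + 191.0×0.388 = 574.1666
Σ mᵢcᵢTᵢ = 390.5488×25.2 + 109.5098×175.0 + 74.108×50.8 = 32771
T = 32771 / 574.1666 = 57.08 °C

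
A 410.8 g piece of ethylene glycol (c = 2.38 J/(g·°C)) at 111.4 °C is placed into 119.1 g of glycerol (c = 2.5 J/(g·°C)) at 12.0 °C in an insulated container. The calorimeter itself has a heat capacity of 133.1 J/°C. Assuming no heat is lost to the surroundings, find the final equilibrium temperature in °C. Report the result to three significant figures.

T_f = 81.0 °C

Heat lost by ethylene glycol = heat gained by glycerol + calorimeter.
(410.8)(2.38)(111.4 − T) = [(119.1)(2.5) + 133.1](T − 12.0)
977.704 (111.4 − T) = 430.85 (T − 12.0)
108920 − 977.704 T = 430.85 T − 5170.2
114090.2 = 1408.554 T
T = 81.00 °C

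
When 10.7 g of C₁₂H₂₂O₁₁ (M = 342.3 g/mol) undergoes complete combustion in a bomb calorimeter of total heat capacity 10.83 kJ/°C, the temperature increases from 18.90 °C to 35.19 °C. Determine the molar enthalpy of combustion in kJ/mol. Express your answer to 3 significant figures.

ΔT = 35.19 − 18.90 = 16.29 °C
q_cal = C_cal × ΔT = 10.83 × 16.29 = 176.4207 kJ
n = 10.7 / 342.3 = 0.03126 mol
q_rxn = −q_cal = -176.4207 kJ
ΔH = -176.4207 / 0.03126 = -5644 kJ/mol

ΔH = -5640 kJ/mol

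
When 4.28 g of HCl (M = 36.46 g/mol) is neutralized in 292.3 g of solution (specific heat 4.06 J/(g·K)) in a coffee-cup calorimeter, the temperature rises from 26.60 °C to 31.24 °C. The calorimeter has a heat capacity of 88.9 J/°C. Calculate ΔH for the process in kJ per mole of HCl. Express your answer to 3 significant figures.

ΔH = -50.4 kJ/mol

|ΔT| = |31.24 − 26.60| = 4.64 °C
|q_surr| = (292.3 × 4.06 + 88.9) × 4.64 = 1275.638 × 4.64 = 5919 J
n(HCl) = 4.28 / 36.46 = 0.1174 mol
Temperature rose, so q_rxn = −|q_surr| = -5.919 kJ
ΔH = q_rxn / n = -50.42 kJ/mol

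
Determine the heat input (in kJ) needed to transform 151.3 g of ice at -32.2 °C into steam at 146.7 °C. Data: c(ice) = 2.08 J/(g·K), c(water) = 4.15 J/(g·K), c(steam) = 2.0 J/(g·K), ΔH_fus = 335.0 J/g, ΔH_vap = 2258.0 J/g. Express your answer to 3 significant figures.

q = 479 kJ

q1 (heat ice -32.2→0.0 °C): 151.3 × 2.08 × 32.2 = 10133 J
q2 (melt at 0 °C): 151.3 × 335.0 = 50686 J
q3 (heat water 0.0→100.0 °C): 151.3 × 4.15 × 100.0 = 62790 J
q4 (vaporize at 100 °C): 151.3 × 2258.0 = 341635 J
q5 (heat steam 100.0→146.7 °C): 151.3 × 2.0 × 46.7 = 14131 J
Total: 10133 + 50686 + 62790 + 341635 + 14131 = 479375 J = 479 kJ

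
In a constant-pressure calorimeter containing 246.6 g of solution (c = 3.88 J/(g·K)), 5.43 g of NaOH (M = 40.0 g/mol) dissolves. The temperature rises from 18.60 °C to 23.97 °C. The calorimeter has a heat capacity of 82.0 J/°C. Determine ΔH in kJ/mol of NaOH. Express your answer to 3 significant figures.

ΔH = -41.1 kJ/mol

|ΔT| = |23.97 − 18.60| = 5.37 °C
|q_surr| = (246.6 × 3.88 + 82.0) × 5.37 = 1038.808 × 5.37 = 5578 J
n(NaOH) = 5.43 / 40.0 = 0.1358 mol
Temperature rose, so q_rxn = −|q_surr| = -5.578 kJ
ΔH = q_rxn / n = -41.08 kJ/mol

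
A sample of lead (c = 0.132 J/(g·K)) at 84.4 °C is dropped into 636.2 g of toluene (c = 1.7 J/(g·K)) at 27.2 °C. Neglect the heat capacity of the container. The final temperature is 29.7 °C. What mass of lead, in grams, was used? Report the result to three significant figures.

q_gained = (636.2 × 1.7) × (29.7 − 27.2) = 2704 J
q_lost = m × 0.132 × (84.4 − 29.7) = 7.2204 m
m = 2704 / 7.2204 = 374 g

m = 374 g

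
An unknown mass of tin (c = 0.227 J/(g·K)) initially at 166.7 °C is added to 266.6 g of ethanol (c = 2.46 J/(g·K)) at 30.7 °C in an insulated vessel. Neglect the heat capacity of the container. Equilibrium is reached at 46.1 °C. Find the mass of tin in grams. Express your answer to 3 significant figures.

m = 369 g

q_gained = (266.6 × 2.46) × (46.1 − 30.7) = 10100 J
q_lost = m × 0.227 × (166.7 − 46.1) = 27.3762 m
m = 10100 / 27.3762 = 369 g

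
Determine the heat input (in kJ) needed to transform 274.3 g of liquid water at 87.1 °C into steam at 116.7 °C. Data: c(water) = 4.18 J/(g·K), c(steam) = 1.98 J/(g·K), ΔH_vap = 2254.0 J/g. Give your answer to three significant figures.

q = 642 kJ

q1 (heat water 87.1→100.0 °C): 274.3 × 4.18 × 12.9 = 14791 J
q2 (vaporize at 100 °C): 274.3 × 2254.0 = 618272 J
q3 (heat steam 100.0→116.7 °C): 274.3 × 1.98 × 16.7 = 9070 J
Total: 14791 + 618272 + 9070 = 642133 J = 642 kJ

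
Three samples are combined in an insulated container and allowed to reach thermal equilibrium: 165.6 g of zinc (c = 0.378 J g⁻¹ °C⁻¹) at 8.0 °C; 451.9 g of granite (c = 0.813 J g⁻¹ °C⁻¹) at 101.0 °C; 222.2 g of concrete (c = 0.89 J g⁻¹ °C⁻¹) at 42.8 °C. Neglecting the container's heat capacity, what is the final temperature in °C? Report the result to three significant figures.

T_f = 73.4 °C

Σ mᵢcᵢ(T − Tᵢ) = 0  ⇒  T = Σ mᵢcᵢTᵢ / Σ mᵢcᵢ
Σ mᵢcᵢ = 165.6×0.378 + 451.9×0.813 + 222.2×0.89 = 627.7495
Σ mᵢcᵢTᵢ = 62.5968×8.0 + 367.3947×101.0 + 197.758×42.8 = 46072
T = 46072 / 627.7495 = 73.39 °C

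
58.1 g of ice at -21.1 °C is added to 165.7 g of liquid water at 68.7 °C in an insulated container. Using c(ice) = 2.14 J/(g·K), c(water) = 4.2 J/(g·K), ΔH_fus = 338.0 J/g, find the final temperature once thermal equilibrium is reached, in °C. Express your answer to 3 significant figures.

Heat to bring ice to 0 °C and melt it: q₁ = 58.1×2.14×21.1 + 58.1×338.0 = 22261 J
Heat the water can supply cooling to 0 °C: 165.7×4.2×68.7 = 47811.1 J > q₁, so all ice melts.
Energy balance: 165.7×4.2×(68.7 − T) = 22261 + 58.1×4.2×(T − 0)
695.94(68.7 − T) = 22261 + 244.02 T
47811.1 − 22261 = 939.96 T
T = 25550.1 / 939.96 = 27.18 °C

T_f = 27.2 °C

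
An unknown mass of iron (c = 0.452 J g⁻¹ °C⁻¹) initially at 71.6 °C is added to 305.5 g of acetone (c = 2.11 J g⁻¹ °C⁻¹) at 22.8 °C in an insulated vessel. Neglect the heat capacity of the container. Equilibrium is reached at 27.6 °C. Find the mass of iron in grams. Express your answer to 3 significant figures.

m = 156 g

q_gained = (305.5 × 2.11) × (27.6 − 22.8) = 3094 J
q_lost = m × 0.452 × (71.6 − 27.6) = 19.888 m
m = 3094 / 19.888 = 156 g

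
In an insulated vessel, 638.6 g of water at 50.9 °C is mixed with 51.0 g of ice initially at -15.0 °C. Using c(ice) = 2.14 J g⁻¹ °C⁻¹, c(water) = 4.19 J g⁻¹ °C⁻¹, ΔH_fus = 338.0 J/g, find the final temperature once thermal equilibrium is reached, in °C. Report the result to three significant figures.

Heat to bring ice to 0 °C and melt it: q₁ = 51.0×2.14×15.0 + 51.0×338.0 = 18875 J
Heat the water can supply cooling to 0 °C: 638.6×4.19×50.9 = 136195 J > q₁, so all ice melts.
Energy balance: 638.6×4.19×(50.9 − T) = 18875 + 51.0×4.19×(T − 0)
2675.734(50.9 − T) = 18875 + 213.69 T
136195 − 18875 = 2889.424 T
T = 117320 / 2889.424 = 40.60 °C

T_f = 40.6 °C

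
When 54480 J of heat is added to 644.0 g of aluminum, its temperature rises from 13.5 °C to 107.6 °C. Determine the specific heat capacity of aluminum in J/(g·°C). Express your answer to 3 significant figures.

c = q / (m ΔT) = 54480 / (644.0 × 94.1)
c = 54480 / 60600.4 = 0.899 J/(g·°C)

c = 0.899 J/(g·°C)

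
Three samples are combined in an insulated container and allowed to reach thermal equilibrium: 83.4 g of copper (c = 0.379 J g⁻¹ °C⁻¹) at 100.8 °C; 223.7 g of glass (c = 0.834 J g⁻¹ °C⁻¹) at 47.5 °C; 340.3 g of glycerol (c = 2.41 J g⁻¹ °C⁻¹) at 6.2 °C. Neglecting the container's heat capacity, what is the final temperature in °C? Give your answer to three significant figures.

T_f = 16.5 °C

Σ mᵢcᵢ(T − Tᵢ) = 0  ⇒  T = Σ mᵢcᵢTᵢ / Σ mᵢcᵢ
Σ mᵢcᵢ = 83.4×0.379 + 223.7×0.834 + 340.3×2.41 = 1038.2974
Σ mᵢcᵢTᵢ = 31.6086×100.8 + 186.5658×47.5 + 820.123×6.2 = 17133
T = 17133 / 1038.2974 = 16.50 °C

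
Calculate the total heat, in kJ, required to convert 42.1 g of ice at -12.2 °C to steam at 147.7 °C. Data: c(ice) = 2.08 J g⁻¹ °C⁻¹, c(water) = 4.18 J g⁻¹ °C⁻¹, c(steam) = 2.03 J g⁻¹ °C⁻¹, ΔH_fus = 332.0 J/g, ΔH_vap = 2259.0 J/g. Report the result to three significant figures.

q1 (heat ice -12.2→0.0 °C): 42.1 × 2.08 × 12.2 = 1068 J
q2 (melt at 0 °C): 42.1 × 332.0 = 13977 J
q3 (heat water 0.0→100.0 °C): 42.1 × 4.18 × 100.0 = 17598 J
q4 (vaporize at 100 °C): 42.1 × 2259.0 = 95104 J
q5 (heat steam 100.0→147.7 °C): 42.1 × 2.03 × 47.7 = 4077 J
Total: 1068 + 13977 + 17598 + 95104 + 4077 = 131824 J = 132 kJ

q = 132 kJ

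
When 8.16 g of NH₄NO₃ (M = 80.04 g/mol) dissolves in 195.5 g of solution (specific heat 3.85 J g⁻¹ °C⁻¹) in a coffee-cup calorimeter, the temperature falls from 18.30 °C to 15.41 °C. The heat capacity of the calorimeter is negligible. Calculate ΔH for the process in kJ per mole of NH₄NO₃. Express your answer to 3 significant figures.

|ΔT| = |15.41 − 18.30| = 2.89 °C
|q_surr| = (195.5 × 3.85) × 2.89 = 752.675 × 2.89 = 2175 J
n(NH₄NO₃) = 8.16 / 80.04 = 0.1019 mol
Temperature fell, so q_rxn = +|q_surr| = 2.175 kJ
ΔH = q_rxn / n = 21.34 kJ/mol

ΔH = 21.3 kJ/mol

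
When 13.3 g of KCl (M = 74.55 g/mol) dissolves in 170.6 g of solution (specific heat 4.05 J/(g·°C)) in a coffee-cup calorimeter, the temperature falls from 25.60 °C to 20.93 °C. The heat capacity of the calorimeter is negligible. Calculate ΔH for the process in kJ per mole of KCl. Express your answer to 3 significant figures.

|ΔT| = |20.93 − 25.60| = 4.67 °C
|q_surr| = (170.6 × 4.05) × 4.67 = 690.93 × 4.67 = 3227 J
n(KCl) = 13.3 / 74.55 = 0.1784 mol
Temperature fell, so q_rxn = +|q_surr| = 3.227 kJ
ΔH = q_rxn / n = 18.09 kJ/mol

ΔH = 18.1 kJ/mol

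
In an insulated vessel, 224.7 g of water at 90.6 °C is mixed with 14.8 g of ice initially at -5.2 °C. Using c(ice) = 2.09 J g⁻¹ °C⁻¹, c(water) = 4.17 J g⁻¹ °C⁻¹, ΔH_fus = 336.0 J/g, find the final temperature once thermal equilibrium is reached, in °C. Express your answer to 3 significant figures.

T_f = 79.9 °C

Heat to bring ice to 0 °C and melt it: q₁ = 14.8×2.09×5.2 + 14.8×336.0 = 5133.6 J
Heat the water can supply cooling to 0 °C: 224.7×4.17×90.6 = 84892.1 J > q₁, so all ice melts.
Energy balance: 224.7×4.17×(90.6 − T) = 5133.6 + 14.8×4.17×(T − 0)
936.999(90.6 − T) = 5133.6 + 61.716 T
84892.1 − 5133.6 = 998.715 T
T = 79758.5 / 998.715 = 79.86 °C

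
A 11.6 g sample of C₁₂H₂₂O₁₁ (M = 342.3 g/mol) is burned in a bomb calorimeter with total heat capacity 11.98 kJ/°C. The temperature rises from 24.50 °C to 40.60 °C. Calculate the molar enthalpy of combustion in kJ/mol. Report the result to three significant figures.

ΔH = -5690 kJ/mol

ΔT = 40.60 − 24.50 = 16.10 °C
q_cal = C_cal × ΔT = 11.98 × 16.10 = 192.878 kJ
n = 11.6 / 342.3 = 0.03389 mol
q_rxn = −q_cal = -192.878 kJ
ΔH = -192.878 / 0.03389 = -5691 kJ/mol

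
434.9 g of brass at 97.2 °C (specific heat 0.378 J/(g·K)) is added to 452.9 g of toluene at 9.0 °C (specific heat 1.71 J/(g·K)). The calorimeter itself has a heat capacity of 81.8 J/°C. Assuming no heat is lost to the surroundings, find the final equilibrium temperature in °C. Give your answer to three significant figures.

T_f = 23.2 °C

Heat lost by brass = heat gained by toluene + calorimeter.
(434.9)(0.378)(97.2 − T) = [(452.9)(1.71) + 81.8](T − 9.0)
164.3922 (97.2 − T) = 856.259 (T − 9.0)
15979 − 164.3922 T = 856.259 T − 7706.3
23685.3 = 1020.6512 T
T = 23.21 °C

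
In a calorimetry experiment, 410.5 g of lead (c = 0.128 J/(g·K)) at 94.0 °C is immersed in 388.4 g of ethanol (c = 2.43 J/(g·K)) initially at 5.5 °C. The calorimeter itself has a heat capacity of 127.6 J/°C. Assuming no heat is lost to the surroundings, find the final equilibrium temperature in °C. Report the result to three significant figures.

T_f = 9.64 °C

Heat lost by lead = heat gained by ethanol + calorimeter.
(410.5)(0.128)(94.0 − T) = [(388.4)(2.43) + 127.6](T − 5.5)
52.544 (94.0 − T) = 1071.412 (T − 5.5)
4939.1 − 52.544 T = 1071.412 T − 5892.8
10831.9 = 1123.956 T
T = 9.637 °C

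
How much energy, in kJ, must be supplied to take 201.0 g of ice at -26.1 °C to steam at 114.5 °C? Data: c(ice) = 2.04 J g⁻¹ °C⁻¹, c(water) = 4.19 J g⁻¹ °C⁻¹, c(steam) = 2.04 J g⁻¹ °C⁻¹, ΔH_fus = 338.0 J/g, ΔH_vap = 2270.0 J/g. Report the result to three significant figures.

q = 625 kJ

q1 (heat ice -26.1→0.0 °C): 201.0 × 2.04 × 26.1 = 10702 J
q2 (melt at 0 °C): 201.0 × 338.0 = 67938 J
q3 (heat water 0.0→100.0 °C): 201.0 × 4.19 × 100.0 = 84219 J
q4 (vaporize at 100 °C): 201.0 × 2270.0 = 456270 J
q5 (heat steam 100.0→114.5 °C): 201.0 × 2.04 × 14.5 = 5946 J
Total: 10702 + 67938 + 84219 + 456270 + 5946 = 625075 J = 625 kJ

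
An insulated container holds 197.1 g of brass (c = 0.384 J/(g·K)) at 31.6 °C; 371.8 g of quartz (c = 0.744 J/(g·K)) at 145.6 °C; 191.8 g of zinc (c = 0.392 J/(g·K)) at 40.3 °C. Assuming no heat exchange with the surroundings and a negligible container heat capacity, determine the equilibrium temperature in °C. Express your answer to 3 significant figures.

T_f = 107 °C

Σ mᵢcᵢ(T − Tᵢ) = 0  ⇒  T = Σ mᵢcᵢTᵢ / Σ mᵢcᵢ
Σ mᵢcᵢ = 197.1×0.384 + 371.8×0.744 + 191.8×0.392 = 427.4912
Σ mᵢcᵢTᵢ = 75.6864×31.6 + 276.6192×145.6 + 75.1856×40.3 = 45697
T = 45697 / 427.4912 = 106.9 °C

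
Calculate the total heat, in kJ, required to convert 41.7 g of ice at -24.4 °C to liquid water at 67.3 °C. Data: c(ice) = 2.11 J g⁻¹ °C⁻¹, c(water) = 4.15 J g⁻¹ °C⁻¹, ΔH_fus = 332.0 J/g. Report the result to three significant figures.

q = 27.6 kJ

q1 (heat ice -24.4→0.0 °C): 41.7 × 2.11 × 24.4 = 2147 J
q2 (melt at 0 °C): 41.7 × 332.0 = 13844 J
q3 (heat water 0.0→67.3 °C): 41.7 × 4.15 × 67.3 = 11647 J
Total: 2147 + 13844 + 11647 = 27638 J = 27.6 kJ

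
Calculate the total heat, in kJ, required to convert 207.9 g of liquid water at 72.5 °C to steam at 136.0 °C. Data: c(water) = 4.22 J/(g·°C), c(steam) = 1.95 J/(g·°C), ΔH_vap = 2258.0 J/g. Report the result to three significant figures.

q = 508 kJ

q1 (heat water 72.5→100.0 °C): 207.9 × 4.22 × 27.5 = 24127 J
q2 (vaporize at 100 °C): 207.9 × 2258.0 = 469438 J
q3 (heat steam 100.0→136.0 °C): 207.9 × 1.95 × 36.0 = 14595 J
Total: 24127 + 469438 + 14595 = 508160 J = 508 kJ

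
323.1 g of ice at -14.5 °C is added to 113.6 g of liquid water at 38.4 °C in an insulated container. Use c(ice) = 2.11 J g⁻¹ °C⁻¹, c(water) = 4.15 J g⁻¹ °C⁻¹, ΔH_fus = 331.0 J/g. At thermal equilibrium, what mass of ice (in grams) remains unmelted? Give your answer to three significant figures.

Heat to warm all ice to 0 °C: 323.1×2.11×14.5 = 9885.2 J
Heat released by water cooling to 0 °C: 113.6×4.15×38.4 = 18103 J
18103 J < 9885.2 + 323.1×331.0 = 116831.3 J, so not all ice melts; final T = 0 °C.
Heat left for melting: 18103 − 9885.2 = 8217.8 J
Mass melted = 8217.8 / 331.0 = 24.83 g
Ice remaining = 323.1 − 24.83 = 298.27 g

m_ice remaining = 298 g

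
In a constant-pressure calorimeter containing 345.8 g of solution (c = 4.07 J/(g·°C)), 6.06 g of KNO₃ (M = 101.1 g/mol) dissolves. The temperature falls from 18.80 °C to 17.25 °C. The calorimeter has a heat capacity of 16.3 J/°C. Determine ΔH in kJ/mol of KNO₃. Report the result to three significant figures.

|ΔT| = |17.25 − 18.80| = 1.55 °C
|q_surr| = (345.8 × 4.07 + 16.3) × 1.55 = 1423.706 × 1.55 = 2207 J
n(KNO₃) = 6.06 / 101.1 = 0.05994 mol
Temperature fell, so q_rxn = +|q_surr| = 2.207 kJ
ΔH = q_rxn / n = 36.82 kJ/mol

ΔH = 36.8 kJ/mol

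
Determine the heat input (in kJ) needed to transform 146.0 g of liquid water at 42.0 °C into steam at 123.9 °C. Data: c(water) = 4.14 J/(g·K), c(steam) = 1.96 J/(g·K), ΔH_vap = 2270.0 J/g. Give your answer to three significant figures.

q = 373 kJ

q1 (heat water 42.0→100.0 °C): 146.0 × 4.14 × 58.0 = 35058 J
q2 (vaporize at 100 °C): 146.0 × 2270.0 = 331420 J
q3 (heat steam 100.0→123.9 °C): 146.0 × 1.96 × 23.9 = 6839 J
Total: 35058 + 331420 + 6839 = 373317 J = 373 kJ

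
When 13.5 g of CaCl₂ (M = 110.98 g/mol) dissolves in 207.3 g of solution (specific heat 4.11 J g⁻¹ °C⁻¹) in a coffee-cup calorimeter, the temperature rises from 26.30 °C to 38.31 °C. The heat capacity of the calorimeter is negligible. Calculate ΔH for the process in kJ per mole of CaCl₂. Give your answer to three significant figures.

|ΔT| = |38.31 − 26.30| = 12.01 °C
|q_surr| = (207.3 × 4.11) × 12.01 = 852.003 × 12.01 = 10230 J
n(CaCl₂) = 13.5 / 110.98 = 0.1216 mol
Temperature rose, so q_rxn = −|q_surr| = -10.23 kJ
ΔH = q_rxn / n = -84.13 kJ/mol

ΔH = -84.1 kJ/mol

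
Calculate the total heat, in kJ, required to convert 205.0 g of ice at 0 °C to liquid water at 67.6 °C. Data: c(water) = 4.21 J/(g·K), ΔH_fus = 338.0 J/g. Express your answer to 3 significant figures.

q = 128 kJ

q1 (melt at 0 °C): 205.0 × 338.0 = 69290 J
q2 (heat water 0.0→67.6 °C): 205.0 × 4.21 × 67.6 = 58342 J
Total: 69290 + 58342 = 127632 J = 128 kJ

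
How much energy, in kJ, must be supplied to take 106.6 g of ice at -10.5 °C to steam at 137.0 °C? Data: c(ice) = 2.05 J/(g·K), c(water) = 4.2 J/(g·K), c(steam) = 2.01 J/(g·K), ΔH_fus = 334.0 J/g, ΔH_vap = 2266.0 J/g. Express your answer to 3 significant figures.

q1 (heat ice -10.5→0.0 °C): 106.6 × 2.05 × 10.5 = 2295 J
q2 (melt at 0 °C): 106.6 × 334.0 = 35604 J
q3 (heat water 0.0→100.0 °C): 106.6 × 4.2 × 100.0 = 44772 J
q4 (vaporize at 100 °C): 106.6 × 2266.0 = 241556 J
q5 (heat steam 100.0→137.0 °C): 106.6 × 2.01 × 37.0 = 7928 J
Total: 2295 + 35604 + 44772 + 241556 + 7928 = 332155 J = 332 kJ

q = 332 kJ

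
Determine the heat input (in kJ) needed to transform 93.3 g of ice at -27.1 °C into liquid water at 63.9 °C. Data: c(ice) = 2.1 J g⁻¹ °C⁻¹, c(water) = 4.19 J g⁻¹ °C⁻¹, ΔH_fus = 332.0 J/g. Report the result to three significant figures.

q1 (heat ice -27.1→0.0 °C): 93.3 × 2.1 × 27.1 = 5310 J
q2 (melt at 0 °C): 93.3 × 332.0 = 30976 J
q3 (heat water 0.0→63.9 °C): 93.3 × 4.19 × 63.9 = 24980 J
Total: 5310 + 30976 + 24980 = 61266 J = 61.3 kJ

q = 61.3 kJ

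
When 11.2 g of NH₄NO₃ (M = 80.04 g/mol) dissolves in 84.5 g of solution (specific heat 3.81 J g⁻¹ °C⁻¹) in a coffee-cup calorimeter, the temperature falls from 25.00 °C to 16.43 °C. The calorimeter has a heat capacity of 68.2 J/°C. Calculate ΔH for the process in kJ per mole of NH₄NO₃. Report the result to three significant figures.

|ΔT| = |16.43 − 25.00| = 8.57 °C
|q_surr| = (84.5 × 3.81 + 68.2) × 8.57 = 390.145 × 8.57 = 3344 J
n(NH₄NO₃) = 11.2 / 80.04 = 0.1399 mol
Temperature fell, so q_rxn = +|q_surr| = 3.344 kJ
ΔH = q_rxn / n = 23.90 kJ/mol

ΔH = 23.9 kJ/mol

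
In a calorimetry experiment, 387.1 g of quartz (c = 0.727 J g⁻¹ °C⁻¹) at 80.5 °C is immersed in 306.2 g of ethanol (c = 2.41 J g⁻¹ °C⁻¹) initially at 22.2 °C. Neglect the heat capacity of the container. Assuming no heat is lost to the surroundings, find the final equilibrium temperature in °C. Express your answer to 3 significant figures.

Heat lost by quartz = heat gained by ethanol.
(387.1)(0.727)(80.5 − T) = (306.2)(2.41)(T − 22.2)
281.4217 (80.5 − T) = 737.942 (T − 22.2)
22654 − 281.4217 T = 737.942 T − 16382
39036 = 1019.3637 T
T = 38.29 °C

T_f = 38.3 °C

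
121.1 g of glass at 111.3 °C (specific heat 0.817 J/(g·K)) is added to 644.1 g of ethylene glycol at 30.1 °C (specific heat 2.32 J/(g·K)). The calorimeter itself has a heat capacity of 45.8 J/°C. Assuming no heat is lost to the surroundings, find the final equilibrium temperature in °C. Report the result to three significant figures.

T_f = 35.0 °C

Heat lost by glass = heat gained by ethylene glycol + calorimeter.
(121.1)(0.817)(111.3 − T) = [(644.1)(2.32) + 45.8](T − 30.1)
98.9387 (111.3 − T) = 1540.112 (T − 30.1)
11012 − 98.9387 T = 1540.112 T − 46357
57369 = 1639.0507 T
T = 35.00 °C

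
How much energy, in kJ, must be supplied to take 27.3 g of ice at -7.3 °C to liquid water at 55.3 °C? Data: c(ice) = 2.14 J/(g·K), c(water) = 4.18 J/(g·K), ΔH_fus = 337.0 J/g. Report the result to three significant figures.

q = 15.9 kJ

q1 (heat ice -7.3→0.0 °C): 27.3 × 2.14 × 7.3 = 426 J
q2 (melt at 0 °C): 27.3 × 337.0 = 9200 J
q3 (heat water 0.0→55.3 °C): 27.3 × 4.18 × 55.3 = 6311 J
Total: 426 + 9200 + 6311 = 15937 J = 15.9 kJ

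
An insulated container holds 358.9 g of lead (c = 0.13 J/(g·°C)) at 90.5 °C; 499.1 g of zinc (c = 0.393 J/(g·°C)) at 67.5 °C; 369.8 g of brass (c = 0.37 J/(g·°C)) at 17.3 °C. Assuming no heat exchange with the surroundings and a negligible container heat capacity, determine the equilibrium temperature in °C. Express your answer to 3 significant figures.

Σ mᵢcᵢ(T − Tᵢ) = 0  ⇒  T = Σ mᵢcᵢTᵢ / Σ mᵢcᵢ
Σ mᵢcᵢ = 358.9×0.13 + 499.1×0.393 + 369.8×0.37 = 379.6293
Σ mᵢcᵢTᵢ = 46.657×90.5 + 196.1463×67.5 + 136.826×17.3 = 19829
T = 19829 / 379.6293 = 52.23 °C

T_f = 52.2 °C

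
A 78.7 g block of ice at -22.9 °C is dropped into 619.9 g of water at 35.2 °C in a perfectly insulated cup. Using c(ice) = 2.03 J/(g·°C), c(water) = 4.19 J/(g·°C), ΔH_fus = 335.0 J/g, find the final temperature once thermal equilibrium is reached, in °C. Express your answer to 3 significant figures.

T_f = 21.0 °C

Heat to bring ice to 0 °C and melt it: q₁ = 78.7×2.03×22.9 + 78.7×335.0 = 30023 J
Heat the water can supply cooling to 0 °C: 619.9×4.19×35.2 = 91427.8 J > q₁, so all ice melts.
Energy balance: 619.9×4.19×(35.2 − T) = 30023 + 78.7×4.19×(T − 0)
2597.381(35.2 − T) = 30023 + 329.753 T
91427.8 − 30023 = 2927.134 T
T = 61404.8 / 2927.134 = 20.98 °C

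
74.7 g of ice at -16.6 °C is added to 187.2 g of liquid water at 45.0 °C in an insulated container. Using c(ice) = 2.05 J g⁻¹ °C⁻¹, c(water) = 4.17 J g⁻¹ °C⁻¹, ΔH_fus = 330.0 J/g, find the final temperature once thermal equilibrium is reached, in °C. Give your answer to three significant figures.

Heat to bring ice to 0 °C and melt it: q₁ = 74.7×2.05×16.6 + 74.7×330.0 = 27193 J
Heat the water can supply cooling to 0 °C: 187.2×4.17×45.0 = 35128.1 J > q₁, so all ice melts.
Energy balance: 187.2×4.17×(45.0 − T) = 27193 + 74.7×4.17×(T − 0)
780.624(45.0 − T) = 27193 + 311.499 T
35128.1 − 27193 = 1092.123 T
T = 7935.1 / 1092.123 = 7.266 °C

T_f = 7.27 °C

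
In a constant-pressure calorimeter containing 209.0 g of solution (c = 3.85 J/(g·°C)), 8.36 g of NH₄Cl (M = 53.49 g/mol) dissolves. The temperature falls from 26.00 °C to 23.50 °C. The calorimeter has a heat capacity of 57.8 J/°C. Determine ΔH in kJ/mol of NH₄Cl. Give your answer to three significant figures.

|ΔT| = |23.50 − 26.00| = 2.50 °C
|q_surr| = (209.0 × 3.85 + 57.8) × 2.50 = 862.45 × 2.50 = 2156 J
n(NH₄Cl) = 8.36 / 53.49 = 0.1563 mol
Temperature fell, so q_rxn = +|q_surr| = 2.156 kJ
ΔH = q_rxn / n = 13.79 kJ/mol

ΔH = 13.8 kJ/mol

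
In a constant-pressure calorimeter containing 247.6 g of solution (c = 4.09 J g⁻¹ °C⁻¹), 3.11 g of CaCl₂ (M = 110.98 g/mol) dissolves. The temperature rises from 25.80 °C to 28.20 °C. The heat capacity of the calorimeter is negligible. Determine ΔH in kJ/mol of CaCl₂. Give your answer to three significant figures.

ΔH = -86.7 kJ/mol

|ΔT| = |28.20 − 25.80| = 2.40 °C
|q_surr| = (247.6 × 4.09) × 2.40 = 1012.684 × 2.40 = 2430 J
n(CaCl₂) = 3.11 / 110.98 = 0.02802 mol
Temperature rose, so q_rxn = −|q_surr| = -2.430 kJ
ΔH = q_rxn / n = -86.72 kJ/mol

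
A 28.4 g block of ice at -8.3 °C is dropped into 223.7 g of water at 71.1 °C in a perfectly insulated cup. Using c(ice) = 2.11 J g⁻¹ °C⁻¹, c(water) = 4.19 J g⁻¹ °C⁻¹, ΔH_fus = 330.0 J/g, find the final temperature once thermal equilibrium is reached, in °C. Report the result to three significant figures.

T_f = 53.7 °C

Heat to bring ice to 0 °C and melt it: q₁ = 28.4×2.11×8.3 + 28.4×330.0 = 9869.4 J
Heat the water can supply cooling to 0 °C: 223.7×4.19×71.1 = 66642.2 J > q₁, so all ice melts.
Energy balance: 223.7×4.19×(71.1 − T) = 9869.4 + 28.4×4.19×(T − 0)
937.303(71.1 − T) = 9869.4 + 118.996 T
66642.2 − 9869.4 = 1056.299 T
T = 56772.8 / 1056.299 = 53.747 °C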